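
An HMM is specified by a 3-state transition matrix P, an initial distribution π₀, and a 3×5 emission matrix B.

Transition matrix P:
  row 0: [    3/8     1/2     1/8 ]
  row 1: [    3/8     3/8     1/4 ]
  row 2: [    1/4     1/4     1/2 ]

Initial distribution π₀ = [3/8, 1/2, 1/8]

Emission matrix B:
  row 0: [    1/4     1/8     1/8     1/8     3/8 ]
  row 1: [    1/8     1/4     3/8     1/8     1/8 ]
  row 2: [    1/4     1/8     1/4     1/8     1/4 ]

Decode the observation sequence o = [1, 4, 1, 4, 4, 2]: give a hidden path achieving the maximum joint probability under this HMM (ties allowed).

path = [1, 0, 1, 0, 0, 1]

t=0: δ = [4.688e-02, 1.250e-01, 1.562e-02]  (obs o_0=1)
t=1: δ = [1.758e-02, 5.859e-03, 7.812e-03]  ψ = [1, 1, 1]  (obs o_1=4)
t=2: δ = [8.240e-04, 2.197e-03, 4.883e-04]  ψ = [0, 0, 2]  (obs o_2=1)
t=3: δ = [3.090e-04, 1.030e-04, 1.373e-04]  ψ = [1, 1, 1]  (obs o_3=4)
t=4: δ = [4.345e-05, 1.931e-05, 1.717e-05]  ψ = [0, 0, 2]  (obs o_4=4)
t=5: δ = [2.037e-06, 8.147e-06, 2.146e-06]  ψ = [0, 0, 2]  (obs o_5=2)
backtrack: best end state = 1; path = [1, 0, 1, 0, 0, 1]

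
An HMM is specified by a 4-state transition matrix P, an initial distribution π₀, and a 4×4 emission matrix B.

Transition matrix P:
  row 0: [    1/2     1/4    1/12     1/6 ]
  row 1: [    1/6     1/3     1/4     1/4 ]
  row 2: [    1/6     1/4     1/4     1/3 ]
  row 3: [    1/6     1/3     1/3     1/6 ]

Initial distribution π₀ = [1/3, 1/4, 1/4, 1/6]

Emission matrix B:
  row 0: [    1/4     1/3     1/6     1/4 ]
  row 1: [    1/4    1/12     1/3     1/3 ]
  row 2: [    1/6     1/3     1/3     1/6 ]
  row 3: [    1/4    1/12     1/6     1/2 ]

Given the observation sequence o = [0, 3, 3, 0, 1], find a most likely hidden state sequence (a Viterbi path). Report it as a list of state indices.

t=0: δ = [8.333e-02, 6.250e-02, 4.167e-02, 4.167e-02]  (obs o_0=0)
t=1: δ = [1.042e-02, 6.944e-03, 2.604e-03, 7.812e-03]  ψ = [0, 0, 1, 1]  (obs o_1=3)
t=2: δ = [1.302e-03, 8.681e-04, 4.340e-04, 8.681e-04]  ψ = [0, 0, 3, 0]  (obs o_2=3)
t=3: δ = [1.628e-04, 8.138e-05, 4.823e-05, 5.425e-05]  ψ = [0, 0, 3, 0]  (obs o_3=0)
t=4: δ = [2.713e-05, 3.391e-06, 6.782e-06, 2.261e-06]  ψ = [0, 0, 1, 0]  (obs o_4=1)
backtrack: best end state = 0; path = [0, 0, 0, 0, 0]

path = [0, 0, 0, 0, 0]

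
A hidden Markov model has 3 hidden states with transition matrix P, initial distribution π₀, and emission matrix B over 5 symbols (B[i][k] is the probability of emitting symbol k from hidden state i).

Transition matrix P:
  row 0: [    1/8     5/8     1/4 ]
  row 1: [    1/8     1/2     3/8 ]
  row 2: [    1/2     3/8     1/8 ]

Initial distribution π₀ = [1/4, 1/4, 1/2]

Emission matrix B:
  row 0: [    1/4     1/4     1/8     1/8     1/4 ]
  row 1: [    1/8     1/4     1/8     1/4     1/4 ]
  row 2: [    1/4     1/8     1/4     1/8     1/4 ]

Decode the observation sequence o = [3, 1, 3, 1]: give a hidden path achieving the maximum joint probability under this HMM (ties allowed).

t=0: δ = [3.125e-02, 6.250e-02, 6.250e-02]  (obs o_0=3)
t=1: δ = [7.812e-03, 7.812e-03, 2.930e-03]  ψ = [2, 1, 1]  (obs o_1=1)
t=2: δ = [1.831e-04, 1.221e-03, 3.662e-04]  ψ = [2, 0, 1]  (obs o_2=3)
t=3: δ = [4.578e-05, 1.526e-04, 5.722e-05]  ψ = [2, 1, 1]  (obs o_3=1)
backtrack: best end state = 1; path = [2, 0, 1, 1]

path = [2, 0, 1, 1]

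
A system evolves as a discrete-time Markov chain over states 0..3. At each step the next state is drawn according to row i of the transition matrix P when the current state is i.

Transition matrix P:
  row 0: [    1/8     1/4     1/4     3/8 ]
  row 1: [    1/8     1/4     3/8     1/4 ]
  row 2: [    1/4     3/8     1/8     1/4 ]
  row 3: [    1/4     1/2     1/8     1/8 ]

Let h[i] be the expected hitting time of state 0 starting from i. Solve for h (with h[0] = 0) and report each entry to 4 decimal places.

h = [0.0000, 5.4135, 4.8722, 4.9323]

First-step conditioning: h[0] = 0; for i ≠ 0, h[i] = 1 + Σ_k P[i][k]·h[k].
  h[1] = 1 + 1/4·h[1] + 3/8·h[2] + 1/4·h[3]
  h[2] = 1 + 3/8·h[1] + 1/8·h[2] + 1/4·h[3]
  h[3] = 1 + 1/2·h[1] + 1/8·h[2] + 1/8·h[3]
Solving the 3×3 linear system over states ≠ 0 gives exactly h = [0, 720/133, 648/133, 656/133] (h[0] = 0 is the target).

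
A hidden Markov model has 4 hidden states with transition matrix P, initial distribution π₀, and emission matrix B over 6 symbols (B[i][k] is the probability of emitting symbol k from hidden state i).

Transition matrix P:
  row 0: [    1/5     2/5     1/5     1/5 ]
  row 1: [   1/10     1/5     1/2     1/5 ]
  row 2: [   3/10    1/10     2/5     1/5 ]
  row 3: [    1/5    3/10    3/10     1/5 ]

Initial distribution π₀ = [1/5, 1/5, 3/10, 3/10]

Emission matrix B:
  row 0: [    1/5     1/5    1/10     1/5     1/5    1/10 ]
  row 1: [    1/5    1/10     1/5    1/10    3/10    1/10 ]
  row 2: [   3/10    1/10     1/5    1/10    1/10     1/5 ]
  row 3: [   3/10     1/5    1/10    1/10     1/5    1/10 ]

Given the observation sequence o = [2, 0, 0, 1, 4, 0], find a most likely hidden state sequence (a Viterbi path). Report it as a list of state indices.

path = [2, 2, 2, 0, 1, 2]

t=0: δ = [2.000e-02, 4.000e-02, 6.000e-02, 3.000e-02]  (obs o_0=2)
t=1: δ = [3.600e-03, 1.800e-03, 7.200e-03, 3.600e-03]  ψ = [2, 3, 2, 2]  (obs o_1=0)
t=2: δ = [4.320e-04, 2.880e-04, 8.640e-04, 4.320e-04]  ψ = [2, 0, 2, 2]  (obs o_2=0)
t=3: δ = [5.184e-05, 1.728e-05, 3.456e-05, 3.456e-05]  ψ = [2, 0, 2, 2]  (obs o_3=1)
t=4: δ = [2.074e-06, 6.221e-06, 1.382e-06, 2.074e-06]  ψ = [0, 0, 2, 0]  (obs o_4=4)
t=5: δ = [1.244e-07, 2.488e-07, 9.331e-07, 3.732e-07]  ψ = [1, 1, 1, 1]  (obs o_5=0)
backtrack: best end state = 2; path = [2, 2, 2, 0, 1, 2]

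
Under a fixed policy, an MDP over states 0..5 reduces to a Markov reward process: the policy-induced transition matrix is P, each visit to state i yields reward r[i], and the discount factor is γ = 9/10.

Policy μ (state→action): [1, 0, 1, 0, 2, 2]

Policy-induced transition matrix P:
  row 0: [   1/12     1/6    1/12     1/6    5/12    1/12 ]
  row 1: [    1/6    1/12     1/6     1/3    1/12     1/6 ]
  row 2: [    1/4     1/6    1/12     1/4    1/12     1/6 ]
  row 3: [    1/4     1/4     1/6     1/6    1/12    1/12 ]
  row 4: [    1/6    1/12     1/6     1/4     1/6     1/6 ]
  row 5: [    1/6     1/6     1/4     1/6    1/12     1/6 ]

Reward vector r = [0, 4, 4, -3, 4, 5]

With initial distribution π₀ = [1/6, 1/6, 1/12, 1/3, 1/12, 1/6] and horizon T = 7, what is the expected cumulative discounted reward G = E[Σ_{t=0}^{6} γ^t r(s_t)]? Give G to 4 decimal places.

G = 9.0956

t=0: π = [0.1667, 0.1667, 0.0833, 0.3333, 0.0833, 0.1667], E[r] = 1.1667, γ^t·E[r] = 1.166667, running G = 1.166667
t=1: π = [0.1875, 0.1736, 0.1597, 0.2083, 0.1458, 0.1250], E[r] = 1.9167, γ^t·E[r] = 1.725000, running G = 2.891667
t=2: π = [0.1817, 0.1574, 0.1481, 0.2211, 0.1580, 0.1337], E[r] = 1.8594, γ^t·E[r] = 1.506094, running G = 4.397760
t=3: π = [0.1823, 0.1588, 0.1503, 0.2184, 0.1571, 0.1331], E[r] = 1.8750, γ^t·E[r] = 1.366910, running G = 5.764671
t=4: π = [0.1822, 0.1585, 0.1500, 0.2188, 0.1572, 0.1333], E[r] = 1.8732, γ^t·E[r] = 1.229014, running G = 6.993685
t=5: π = [0.1822, 0.1586, 0.1501, 0.2187, 0.1572, 0.1333], E[r] = 1.8735, γ^t·E[r] = 1.106307, running G = 8.099991
t=6: π = [0.1822, 0.1586, 0.1501, 0.2187, 0.1572, 0.1333], E[r] = 1.8735, γ^t·E[r] = 0.995649, running G = 9.095641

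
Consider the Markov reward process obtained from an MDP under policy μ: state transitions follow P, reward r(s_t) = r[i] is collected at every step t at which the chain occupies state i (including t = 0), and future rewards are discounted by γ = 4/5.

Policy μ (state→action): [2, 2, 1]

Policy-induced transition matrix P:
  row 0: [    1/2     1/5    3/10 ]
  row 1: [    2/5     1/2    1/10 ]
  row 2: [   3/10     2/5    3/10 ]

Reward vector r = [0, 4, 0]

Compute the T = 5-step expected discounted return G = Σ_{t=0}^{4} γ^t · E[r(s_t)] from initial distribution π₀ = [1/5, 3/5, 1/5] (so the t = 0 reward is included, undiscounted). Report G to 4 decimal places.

t=0: π = [0.2000, 0.6000, 0.2000], E[r] = 2.4000, γ^t·E[r] = 2.400000, running G = 2.400000
t=1: π = [0.4000, 0.4200, 0.1800], E[r] = 1.6800, γ^t·E[r] = 1.344000, running G = 3.744000
t=2: π = [0.4220, 0.3620, 0.2160], E[r] = 1.4480, γ^t·E[r] = 0.926720, running G = 4.670720
t=3: π = [0.4206, 0.3518, 0.2276], E[r] = 1.4072, γ^t·E[r] = 0.720486, running G = 5.391206
t=4: π = [0.4193, 0.3511, 0.2296], E[r] = 1.4042, γ^t·E[r] = 0.575177, running G = 5.966383

G = 5.9664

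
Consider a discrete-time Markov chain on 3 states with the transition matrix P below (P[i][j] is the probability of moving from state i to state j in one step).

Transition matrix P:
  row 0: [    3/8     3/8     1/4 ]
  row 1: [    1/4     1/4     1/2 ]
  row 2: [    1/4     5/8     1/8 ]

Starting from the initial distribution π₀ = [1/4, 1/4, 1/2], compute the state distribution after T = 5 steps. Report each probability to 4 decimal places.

π = [0.2857, 0.4039, 0.3104]

t=0: π = [0.2500, 0.2500, 0.5000]
t=1: π = [0.2813, 0.4688, 0.2500]
t=2: π = [0.2852, 0.3789, 0.3359]
t=3: π = [0.2856, 0.4116, 0.3027]
t=4: π = [0.2857, 0.3992, 0.3151]
t=5: π = [0.2857, 0.4039, 0.3104]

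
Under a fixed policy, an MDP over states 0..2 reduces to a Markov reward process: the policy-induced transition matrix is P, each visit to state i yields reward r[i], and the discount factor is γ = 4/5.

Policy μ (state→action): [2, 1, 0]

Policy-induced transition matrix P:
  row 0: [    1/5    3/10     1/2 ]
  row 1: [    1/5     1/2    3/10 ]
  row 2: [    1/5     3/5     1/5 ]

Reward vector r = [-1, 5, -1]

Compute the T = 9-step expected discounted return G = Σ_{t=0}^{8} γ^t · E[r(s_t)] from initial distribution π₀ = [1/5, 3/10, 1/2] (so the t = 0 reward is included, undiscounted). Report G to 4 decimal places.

G = 7.3611

t=0: π = [0.2000, 0.3000, 0.5000], E[r] = 0.8000, γ^t·E[r] = 0.800000, running G = 0.800000
t=1: π = [0.2000, 0.5100, 0.2900], E[r] = 2.0600, γ^t·E[r] = 1.648000, running G = 2.448000
t=2: π = [0.2000, 0.4890, 0.3110], E[r] = 1.9340, γ^t·E[r] = 1.237760, running G = 3.685760
t=3: π = [0.2000, 0.4911, 0.3089], E[r] = 1.9466, γ^t·E[r] = 0.996659, running G = 4.682419
t=4: π = [0.2000, 0.4909, 0.3091], E[r] = 1.9453, γ^t·E[r] = 0.796811, running G = 5.479230
t=5: π = [0.2000, 0.4909, 0.3091], E[r] = 1.9455, γ^t·E[r] = 0.637490, running G = 6.116721
t=6: π = [0.2000, 0.4909, 0.3091], E[r] = 1.9455, γ^t·E[r] = 0.509989, running G = 6.626710
t=7: π = [0.2000, 0.4909, 0.3091], E[r] = 1.9455, γ^t·E[r] = 0.407991, running G = 7.034701
t=8: π = [0.2000, 0.4909, 0.3091], E[r] = 1.9455, γ^t·E[r] = 0.326393, running G = 7.361094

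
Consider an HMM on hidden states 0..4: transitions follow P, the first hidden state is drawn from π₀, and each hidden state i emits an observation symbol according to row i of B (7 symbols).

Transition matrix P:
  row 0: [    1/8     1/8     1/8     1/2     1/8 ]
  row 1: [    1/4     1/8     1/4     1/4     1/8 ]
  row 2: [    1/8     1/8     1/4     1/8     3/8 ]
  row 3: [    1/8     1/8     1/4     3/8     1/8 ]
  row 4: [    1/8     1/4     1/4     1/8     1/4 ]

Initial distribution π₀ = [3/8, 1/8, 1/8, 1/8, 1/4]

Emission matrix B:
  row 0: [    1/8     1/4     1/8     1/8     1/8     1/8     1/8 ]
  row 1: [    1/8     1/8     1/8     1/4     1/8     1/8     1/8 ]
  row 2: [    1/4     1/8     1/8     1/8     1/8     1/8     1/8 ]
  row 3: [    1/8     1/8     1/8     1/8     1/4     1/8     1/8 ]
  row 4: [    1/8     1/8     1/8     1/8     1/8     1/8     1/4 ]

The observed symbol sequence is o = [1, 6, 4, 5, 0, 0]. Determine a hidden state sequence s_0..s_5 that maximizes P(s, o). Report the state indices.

path = [0, 3, 3, 3, 2, 2]

t=0: δ = [9.375e-02, 1.562e-02, 1.562e-02, 1.562e-02, 3.125e-02]  (obs o_0=1)
t=1: δ = [1.465e-03, 1.465e-03, 1.465e-03, 5.859e-03, 2.930e-03]  ψ = [0, 0, 0, 0, 0]  (obs o_1=6)
t=2: δ = [9.155e-05, 9.155e-05, 1.831e-04, 5.493e-04, 9.155e-05]  ψ = [3, 3, 3, 3, 3]  (obs o_2=4)
t=3: δ = [8.583e-06, 8.583e-06, 1.717e-05, 2.575e-05, 8.583e-06]  ψ = [3, 3, 3, 3, 2]  (obs o_3=5)
t=4: δ = [4.023e-07, 4.023e-07, 1.609e-06, 1.207e-06, 8.047e-07]  ψ = [3, 3, 3, 3, 2]  (obs o_4=0)
t=5: δ = [2.515e-08, 2.515e-08, 1.006e-07, 5.658e-08, 7.544e-08]  ψ = [2, 2, 2, 3, 2]  (obs o_5=0)
backtrack: best end state = 2; path = [0, 3, 3, 3, 2, 2]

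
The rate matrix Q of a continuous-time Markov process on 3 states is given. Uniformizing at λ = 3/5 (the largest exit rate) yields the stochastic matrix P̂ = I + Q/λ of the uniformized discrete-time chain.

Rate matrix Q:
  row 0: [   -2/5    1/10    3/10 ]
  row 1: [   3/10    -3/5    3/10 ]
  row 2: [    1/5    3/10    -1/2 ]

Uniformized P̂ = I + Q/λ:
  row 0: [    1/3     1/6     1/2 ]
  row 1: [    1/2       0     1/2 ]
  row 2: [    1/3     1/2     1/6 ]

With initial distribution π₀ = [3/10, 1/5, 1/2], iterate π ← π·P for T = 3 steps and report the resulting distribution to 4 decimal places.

t=0: π = [0.3000, 0.2000, 0.5000]
t=1: π = [0.3667, 0.3000, 0.3333]
t=2: π = [0.3833, 0.2278, 0.3889]
t=3: π = [0.3713, 0.2583, 0.3704]

π = [0.3713, 0.2583, 0.3704]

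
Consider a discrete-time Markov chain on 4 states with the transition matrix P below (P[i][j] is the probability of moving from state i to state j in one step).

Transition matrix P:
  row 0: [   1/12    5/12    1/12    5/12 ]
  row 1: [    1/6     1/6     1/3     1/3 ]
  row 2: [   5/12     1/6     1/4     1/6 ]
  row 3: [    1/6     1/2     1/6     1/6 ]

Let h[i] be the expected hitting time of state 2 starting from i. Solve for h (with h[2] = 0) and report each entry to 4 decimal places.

First-step conditioning: h[2] = 0; for i ≠ 2, h[i] = 1 + Σ_k P[i][k]·h[k].
  h[0] = 1 + 1/12·h[0] + 5/12·h[1] + 5/12·h[3]
  h[1] = 1 + 1/6·h[0] + 1/6·h[1] + 1/3·h[3]
  h[3] = 1 + 1/6·h[0] + 1/2·h[1] + 1/6·h[3]
Solving the 3×3 linear system over states ≠ 2 gives exactly h = [339/67, 273/67, 0, 312/67] (h[2] = 0 is the target).

h = [5.0597, 4.0746, 0.0000, 4.6567]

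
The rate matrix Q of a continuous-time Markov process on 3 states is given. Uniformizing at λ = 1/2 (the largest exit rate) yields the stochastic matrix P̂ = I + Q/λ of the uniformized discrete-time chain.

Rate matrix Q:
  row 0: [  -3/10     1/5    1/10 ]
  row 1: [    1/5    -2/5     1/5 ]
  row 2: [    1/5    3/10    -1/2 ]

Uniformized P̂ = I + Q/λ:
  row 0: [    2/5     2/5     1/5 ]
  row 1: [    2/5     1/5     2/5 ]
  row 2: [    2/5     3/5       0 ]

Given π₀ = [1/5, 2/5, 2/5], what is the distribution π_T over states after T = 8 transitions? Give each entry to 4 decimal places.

π = [0.4000, 0.3714, 0.2286]

t=0: π = [0.2000, 0.4000, 0.4000]
t=1: π = [0.4000, 0.4000, 0.2000]
t=2: π = [0.4000, 0.3600, 0.2400]
t=3: π = [0.4000, 0.3760, 0.2240]
t=4: π = [0.4000, 0.3696, 0.2304]
t=5: π = [0.4000, 0.3722, 0.2278]
t=6: π = [0.4000, 0.3711, 0.2289]
t=7: π = [0.4000, 0.3715, 0.2285]
t=8: π = [0.4000, 0.3714, 0.2286]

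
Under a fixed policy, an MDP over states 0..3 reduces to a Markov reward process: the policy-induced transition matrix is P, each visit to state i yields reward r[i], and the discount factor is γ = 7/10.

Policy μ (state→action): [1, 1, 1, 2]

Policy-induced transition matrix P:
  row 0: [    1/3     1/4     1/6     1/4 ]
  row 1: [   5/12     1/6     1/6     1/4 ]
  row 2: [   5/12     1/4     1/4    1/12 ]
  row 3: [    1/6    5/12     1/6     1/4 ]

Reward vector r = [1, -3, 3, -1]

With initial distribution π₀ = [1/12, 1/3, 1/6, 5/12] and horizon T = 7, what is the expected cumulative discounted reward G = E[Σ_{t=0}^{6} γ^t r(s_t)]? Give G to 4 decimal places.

t=0: π = [0.0833, 0.3333, 0.1667, 0.4167], E[r] = -0.8333, γ^t·E[r] = -0.833333, running G = -0.833333
t=1: π = [0.3056, 0.2917, 0.1806, 0.2222], E[r] = -0.2500, γ^t·E[r] = -0.175000, running G = -1.008333
t=2: π = [0.3356, 0.2627, 0.1817, 0.2199], E[r] = -0.1273, γ^t·E[r] = -0.062384, running G = -1.070718
t=3: π = [0.3337, 0.2648, 0.1818, 0.2197], E[r] = -0.1348, γ^t·E[r] = -0.046249, running G = -1.116967
t=4: π = [0.3339, 0.2646, 0.1818, 0.2197], E[r] = -0.1340, γ^t·E[r] = -0.032170, running G = -1.149137
t=5: π = [0.3339, 0.2646, 0.1818, 0.2197], E[r] = -0.1340, γ^t·E[r] = -0.022528, running G = -1.171665
t=6: π = [0.3339, 0.2646, 0.1818, 0.2197], E[r] = -0.1340, γ^t·E[r] = -0.015769, running G = -1.187434

G = -1.1874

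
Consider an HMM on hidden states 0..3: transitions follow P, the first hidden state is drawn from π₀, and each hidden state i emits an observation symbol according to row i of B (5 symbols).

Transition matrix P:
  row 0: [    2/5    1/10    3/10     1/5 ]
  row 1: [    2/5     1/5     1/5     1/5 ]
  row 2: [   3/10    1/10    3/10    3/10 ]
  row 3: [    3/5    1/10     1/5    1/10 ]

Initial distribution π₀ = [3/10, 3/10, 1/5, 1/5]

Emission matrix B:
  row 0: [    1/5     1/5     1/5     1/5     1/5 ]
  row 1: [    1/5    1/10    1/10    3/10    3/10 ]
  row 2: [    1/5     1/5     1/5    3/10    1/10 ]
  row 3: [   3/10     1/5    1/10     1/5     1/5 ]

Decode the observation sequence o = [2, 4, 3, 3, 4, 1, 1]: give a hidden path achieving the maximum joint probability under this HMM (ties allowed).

t=0: δ = [6.000e-02, 3.000e-02, 4.000e-02, 2.000e-02]  (obs o_0=2)
t=1: δ = [4.800e-03, 1.800e-03, 1.800e-03, 2.400e-03]  ψ = [0, 0, 0, 0]  (obs o_1=4)
t=2: δ = [3.840e-04, 1.440e-04, 4.320e-04, 1.920e-04]  ψ = [0, 0, 0, 0]  (obs o_2=3)
t=3: δ = [3.072e-05, 1.296e-05, 3.888e-05, 2.592e-05]  ψ = [0, 2, 2, 2]  (obs o_3=3)
t=4: δ = [3.110e-06, 1.166e-06, 1.166e-06, 2.333e-06]  ψ = [3, 2, 2, 2]  (obs o_4=4)
t=5: δ = [2.799e-07, 3.110e-08, 1.866e-07, 1.244e-07]  ψ = [3, 0, 0, 0]  (obs o_5=1)
t=6: δ = [2.239e-08, 2.799e-09, 1.680e-08, 1.120e-08]  ψ = [0, 0, 0, 0]  (obs o_6=1)
backtrack: best end state = 0; path = [0, 0, 2, 2, 3, 0, 0]

path = [0, 0, 2, 2, 3, 0, 0]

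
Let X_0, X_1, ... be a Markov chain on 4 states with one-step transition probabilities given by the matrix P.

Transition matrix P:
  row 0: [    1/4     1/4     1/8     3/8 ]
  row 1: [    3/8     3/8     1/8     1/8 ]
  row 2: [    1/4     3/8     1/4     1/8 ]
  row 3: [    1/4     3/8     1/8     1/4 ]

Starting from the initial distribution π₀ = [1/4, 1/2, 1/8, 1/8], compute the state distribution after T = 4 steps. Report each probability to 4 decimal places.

t=0: π = [0.2500, 0.5000, 0.1250, 0.1250]
t=1: π = [0.3125, 0.3438, 0.1406, 0.2031]
t=2: π = [0.2930, 0.3359, 0.1426, 0.2285]
t=3: π = [0.2920, 0.3384, 0.1428, 0.2268]
t=4: π = [0.2923, 0.3385, 0.1429, 0.2263]

π = [0.2923, 0.3385, 0.1429, 0.2263]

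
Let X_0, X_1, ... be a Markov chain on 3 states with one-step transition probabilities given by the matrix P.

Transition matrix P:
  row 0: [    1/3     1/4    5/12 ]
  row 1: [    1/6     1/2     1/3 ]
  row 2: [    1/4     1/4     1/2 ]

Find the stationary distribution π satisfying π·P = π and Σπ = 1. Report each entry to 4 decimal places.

Balance equations π_j = Σ_i π_i·P[i][j]:
  π_0 = 1/3·π_0 + 1/6·π_1 + 1/4·π_2
  π_1 = 1/4·π_0 + 1/2·π_1 + 1/4·π_2
  normalize: π_0 + π_1 + π_2 = 1
Solving the linear system gives exactly π = [8/33, 1/3, 14/33].

π = [0.2424, 0.3333, 0.4242]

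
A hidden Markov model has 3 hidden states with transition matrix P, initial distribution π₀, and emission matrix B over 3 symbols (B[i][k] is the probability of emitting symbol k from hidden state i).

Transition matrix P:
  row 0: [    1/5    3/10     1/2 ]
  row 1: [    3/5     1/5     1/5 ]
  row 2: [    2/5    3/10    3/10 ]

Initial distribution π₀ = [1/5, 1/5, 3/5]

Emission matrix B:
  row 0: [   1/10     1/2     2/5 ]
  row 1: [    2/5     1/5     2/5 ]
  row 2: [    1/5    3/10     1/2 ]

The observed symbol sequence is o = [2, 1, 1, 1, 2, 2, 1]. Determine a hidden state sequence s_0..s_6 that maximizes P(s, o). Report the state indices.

t=0: δ = [8.000e-02, 8.000e-02, 3.000e-01]  (obs o_0=2)
t=1: δ = [6.000e-02, 1.800e-02, 2.700e-02]  ψ = [2, 2, 2]  (obs o_1=1)
t=2: δ = [6.000e-03, 3.600e-03, 9.000e-03]  ψ = [0, 0, 0]  (obs o_2=1)
t=3: δ = [1.800e-03, 5.400e-04, 9.000e-04]  ψ = [2, 2, 0]  (obs o_3=1)
t=4: δ = [1.440e-04, 2.160e-04, 4.500e-04]  ψ = [0, 0, 0]  (obs o_4=2)
t=5: δ = [7.200e-05, 5.400e-05, 6.750e-05]  ψ = [2, 2, 2]  (obs o_5=2)
t=6: δ = [1.620e-05, 4.320e-06, 1.080e-05]  ψ = [1, 0, 0]  (obs o_6=1)
backtrack: best end state = 0; path = [2, 0, 2, 0, 2, 1, 0]

path = [2, 0, 2, 0, 2, 1, 0]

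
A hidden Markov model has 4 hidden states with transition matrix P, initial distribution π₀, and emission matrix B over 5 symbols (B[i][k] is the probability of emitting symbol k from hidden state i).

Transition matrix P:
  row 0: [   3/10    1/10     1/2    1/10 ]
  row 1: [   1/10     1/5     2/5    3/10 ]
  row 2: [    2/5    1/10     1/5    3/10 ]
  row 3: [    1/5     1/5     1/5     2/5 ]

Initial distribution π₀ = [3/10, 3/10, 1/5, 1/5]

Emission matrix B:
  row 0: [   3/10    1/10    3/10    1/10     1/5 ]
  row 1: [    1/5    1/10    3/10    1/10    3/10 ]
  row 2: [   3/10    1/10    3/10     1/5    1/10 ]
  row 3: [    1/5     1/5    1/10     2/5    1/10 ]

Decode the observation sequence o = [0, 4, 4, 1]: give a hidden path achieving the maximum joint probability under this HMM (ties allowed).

path = [0, 2, 0, 2]

t=0: δ = [9.000e-02, 6.000e-02, 6.000e-02, 4.000e-02]  (obs o_0=0)
t=1: δ = [5.400e-03, 3.600e-03, 4.500e-03, 1.800e-03]  ψ = [0, 1, 0, 1]  (obs o_1=4)
t=2: δ = [3.600e-04, 2.160e-04, 2.700e-04, 1.350e-04]  ψ = [2, 1, 0, 2]  (obs o_2=4)
t=3: δ = [1.080e-05, 4.320e-06, 1.800e-05, 1.620e-05]  ψ = [0, 1, 0, 2]  (obs o_3=1)
backtrack: best end state = 2; path = [0, 2, 0, 2]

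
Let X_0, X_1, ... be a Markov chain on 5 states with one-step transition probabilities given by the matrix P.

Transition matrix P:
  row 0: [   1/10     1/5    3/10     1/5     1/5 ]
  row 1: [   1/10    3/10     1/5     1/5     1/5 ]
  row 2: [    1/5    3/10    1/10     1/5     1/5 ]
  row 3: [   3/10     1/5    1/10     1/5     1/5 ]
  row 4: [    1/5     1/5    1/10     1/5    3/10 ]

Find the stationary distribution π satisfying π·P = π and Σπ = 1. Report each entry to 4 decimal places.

π = [0.1782, 0.2400, 0.1596, 0.2000, 0.2222]

Balance equations π_j = Σ_i π_i·P[i][j]:
  π_0 = 1/10·π_0 + 1/10·π_1 + 1/5·π_2 + 3/10·π_3 + 1/5·π_4
  π_1 = 1/5·π_0 + 3/10·π_1 + 3/10·π_2 + 1/5·π_3 + 1/5·π_4
  π_2 = 3/10·π_0 + 1/5·π_1 + 1/10·π_2 + 1/10·π_3 + 1/10·π_4
  π_3 = 1/5·π_0 + 1/5·π_1 + 1/5·π_2 + 1/5·π_3 + 1/5·π_4
  normalize: π_0 + π_1 + π_2 + π_3 + π_4 = 1
Solving the linear system gives exactly π = [874/4905, 1177/4905, 87/545, 1/5, 2/9].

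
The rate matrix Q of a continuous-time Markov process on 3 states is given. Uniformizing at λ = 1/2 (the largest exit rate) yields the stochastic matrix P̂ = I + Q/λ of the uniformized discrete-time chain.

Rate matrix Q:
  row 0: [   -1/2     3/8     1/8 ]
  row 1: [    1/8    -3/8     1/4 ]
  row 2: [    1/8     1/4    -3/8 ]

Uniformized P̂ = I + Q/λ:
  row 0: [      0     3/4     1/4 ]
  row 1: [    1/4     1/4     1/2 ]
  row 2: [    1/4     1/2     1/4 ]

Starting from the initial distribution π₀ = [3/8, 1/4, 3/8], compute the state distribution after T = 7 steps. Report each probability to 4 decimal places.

t=0: π = [0.3750, 0.2500, 0.3750]
t=1: π = [0.1563, 0.5313, 0.3125]
t=2: π = [0.2109, 0.4063, 0.3828]
t=3: π = [0.1973, 0.4512, 0.3516]
t=4: π = [0.2007, 0.4365, 0.3628]
t=5: π = [0.1998, 0.4410, 0.3591]
t=6: π = [0.2000, 0.4397, 0.3603]
t=7: π = [0.2000, 0.4401, 0.3599]

π = [0.2000, 0.4401, 0.3599]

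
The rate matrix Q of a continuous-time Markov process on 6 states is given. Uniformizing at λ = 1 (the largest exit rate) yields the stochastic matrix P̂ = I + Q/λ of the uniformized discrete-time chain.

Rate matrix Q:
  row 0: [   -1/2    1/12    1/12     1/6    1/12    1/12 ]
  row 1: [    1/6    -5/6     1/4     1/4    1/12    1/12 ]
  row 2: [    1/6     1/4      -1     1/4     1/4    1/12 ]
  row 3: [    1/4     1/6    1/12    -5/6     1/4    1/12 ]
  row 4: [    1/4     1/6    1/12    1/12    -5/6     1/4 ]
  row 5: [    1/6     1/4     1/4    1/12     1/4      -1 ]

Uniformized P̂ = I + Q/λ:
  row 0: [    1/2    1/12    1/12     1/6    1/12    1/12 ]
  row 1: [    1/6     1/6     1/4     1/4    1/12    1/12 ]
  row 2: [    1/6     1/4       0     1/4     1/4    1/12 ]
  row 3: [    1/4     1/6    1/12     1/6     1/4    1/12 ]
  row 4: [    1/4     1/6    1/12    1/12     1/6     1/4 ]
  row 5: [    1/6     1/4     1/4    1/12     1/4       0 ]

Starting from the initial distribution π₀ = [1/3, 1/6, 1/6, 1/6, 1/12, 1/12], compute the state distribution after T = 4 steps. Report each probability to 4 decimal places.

π = [0.2915, 0.1605, 0.1172, 0.1679, 0.1611, 0.1017]

t=0: π = [0.3333, 0.1667, 0.1667, 0.1667, 0.0833, 0.0833]
t=1: π = [0.2986, 0.1597, 0.1111, 0.1806, 0.1597, 0.0903]
t=2: π = [0.2946, 0.1586, 0.1157, 0.1684, 0.1603, 0.1024]
t=3: π = [0.2922, 0.1603, 0.1172, 0.1676, 0.1611, 0.1015]
t=4: π = [0.2915, 0.1605, 0.1172, 0.1679, 0.1611, 0.1017]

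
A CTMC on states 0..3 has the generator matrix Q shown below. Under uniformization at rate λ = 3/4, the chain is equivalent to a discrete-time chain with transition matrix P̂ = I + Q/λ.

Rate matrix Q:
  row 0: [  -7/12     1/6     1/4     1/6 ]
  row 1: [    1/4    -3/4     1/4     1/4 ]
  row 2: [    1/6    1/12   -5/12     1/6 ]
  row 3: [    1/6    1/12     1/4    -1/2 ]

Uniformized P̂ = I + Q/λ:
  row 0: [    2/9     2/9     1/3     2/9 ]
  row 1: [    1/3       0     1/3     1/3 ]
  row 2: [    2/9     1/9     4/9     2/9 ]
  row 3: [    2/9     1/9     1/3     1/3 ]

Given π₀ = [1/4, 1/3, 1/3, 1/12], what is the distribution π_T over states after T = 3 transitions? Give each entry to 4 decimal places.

t=0: π = [0.2500, 0.3333, 0.3333, 0.0833]
t=1: π = [0.2593, 0.1019, 0.3704, 0.2685]
t=2: π = [0.2335, 0.1286, 0.3745, 0.2634]
t=3: π = [0.2365, 0.1228, 0.3749, 0.2658]

π = [0.2365, 0.1228, 0.3749, 0.2658]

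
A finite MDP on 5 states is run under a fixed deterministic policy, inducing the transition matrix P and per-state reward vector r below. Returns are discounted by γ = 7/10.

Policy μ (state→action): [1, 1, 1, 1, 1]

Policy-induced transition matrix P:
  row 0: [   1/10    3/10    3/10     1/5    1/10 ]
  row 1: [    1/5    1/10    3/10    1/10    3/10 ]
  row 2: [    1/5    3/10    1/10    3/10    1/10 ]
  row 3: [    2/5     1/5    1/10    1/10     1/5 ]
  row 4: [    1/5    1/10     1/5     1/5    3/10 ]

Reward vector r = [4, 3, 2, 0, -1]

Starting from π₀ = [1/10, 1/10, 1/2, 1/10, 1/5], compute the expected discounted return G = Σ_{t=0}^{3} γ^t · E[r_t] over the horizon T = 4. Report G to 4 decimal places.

G = 4.0799

t=0: π = [0.1000, 0.1000, 0.5000, 0.1000, 0.2000], E[r] = 1.5000, γ^t·E[r] = 1.500000, running G = 1.500000
t=1: π = [0.2100, 0.2300, 0.1600, 0.2300, 0.1700], E[r] = 1.6800, γ^t·E[r] = 1.176000, running G = 2.676000
t=2: π = [0.2250, 0.1970, 0.2050, 0.1700, 0.2030], E[r] = 1.6980, γ^t·E[r] = 0.832020, running G = 3.508020
t=3: π = [0.2115, 0.2030, 0.2047, 0.1838, 0.1970], E[r] = 1.6674, γ^t·E[r] = 0.571918, running G = 4.079938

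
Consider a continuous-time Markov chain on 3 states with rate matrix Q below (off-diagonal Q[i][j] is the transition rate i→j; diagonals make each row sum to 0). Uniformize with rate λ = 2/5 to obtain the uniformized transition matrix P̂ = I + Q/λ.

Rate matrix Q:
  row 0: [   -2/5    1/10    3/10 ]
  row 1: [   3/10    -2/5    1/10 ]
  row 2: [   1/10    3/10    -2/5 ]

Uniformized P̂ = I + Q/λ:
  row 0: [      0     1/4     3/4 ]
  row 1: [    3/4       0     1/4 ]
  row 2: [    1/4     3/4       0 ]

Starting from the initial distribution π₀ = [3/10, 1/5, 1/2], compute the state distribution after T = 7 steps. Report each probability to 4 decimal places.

π = [0.3431, 0.3293, 0.3277]

t=0: π = [0.3000, 0.2000, 0.5000]
t=1: π = [0.2750, 0.4500, 0.2750]
t=2: π = [0.4063, 0.2750, 0.3188]
t=3: π = [0.2859, 0.3406, 0.3734]
t=4: π = [0.3488, 0.3516, 0.2996]
t=5: π = [0.3386, 0.3119, 0.3495]
t=6: π = [0.3213, 0.3468, 0.3319]
t=7: π = [0.3431, 0.3293, 0.3277]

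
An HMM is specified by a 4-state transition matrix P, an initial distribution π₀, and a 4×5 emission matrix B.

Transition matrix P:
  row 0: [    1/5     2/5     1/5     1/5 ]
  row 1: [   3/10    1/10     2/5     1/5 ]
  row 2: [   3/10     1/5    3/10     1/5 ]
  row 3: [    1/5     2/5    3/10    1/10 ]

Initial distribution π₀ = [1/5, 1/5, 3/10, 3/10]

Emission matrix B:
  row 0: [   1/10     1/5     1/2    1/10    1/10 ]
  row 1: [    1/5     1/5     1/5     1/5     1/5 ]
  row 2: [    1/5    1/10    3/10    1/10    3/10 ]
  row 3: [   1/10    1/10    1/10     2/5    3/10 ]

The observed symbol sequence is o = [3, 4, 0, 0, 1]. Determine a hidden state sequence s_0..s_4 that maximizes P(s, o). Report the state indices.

path = [3, 1, 2, 2, 0]

t=0: δ = [2.000e-02, 4.000e-02, 3.000e-02, 1.200e-01]  (obs o_0=3)
t=1: δ = [2.400e-03, 9.600e-03, 1.080e-02, 3.600e-03]  ψ = [3, 3, 3, 3]  (obs o_1=4)
t=2: δ = [3.240e-04, 4.320e-04, 7.680e-04, 2.160e-04]  ψ = [2, 2, 1, 2]  (obs o_2=0)
t=3: δ = [2.304e-05, 3.072e-05, 4.608e-05, 1.536e-05]  ψ = [2, 2, 2, 2]  (obs o_3=0)
t=4: δ = [2.765e-06, 1.843e-06, 1.382e-06, 9.216e-07]  ψ = [2, 0, 2, 2]  (obs o_4=1)
backtrack: best end state = 0; path = [3, 1, 2, 2, 0]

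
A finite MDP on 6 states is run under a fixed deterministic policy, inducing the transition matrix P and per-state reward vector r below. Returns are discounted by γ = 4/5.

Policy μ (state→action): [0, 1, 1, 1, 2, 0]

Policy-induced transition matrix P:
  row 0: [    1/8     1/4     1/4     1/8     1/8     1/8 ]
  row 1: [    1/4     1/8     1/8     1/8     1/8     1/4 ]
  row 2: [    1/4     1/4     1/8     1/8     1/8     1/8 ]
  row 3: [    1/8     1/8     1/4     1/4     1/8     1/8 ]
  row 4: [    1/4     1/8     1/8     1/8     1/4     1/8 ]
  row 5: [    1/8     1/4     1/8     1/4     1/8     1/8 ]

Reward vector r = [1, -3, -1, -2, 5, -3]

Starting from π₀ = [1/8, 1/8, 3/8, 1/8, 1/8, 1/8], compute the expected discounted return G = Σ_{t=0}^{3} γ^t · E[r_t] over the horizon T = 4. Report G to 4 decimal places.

t=0: π = [0.1250, 0.1250, 0.3750, 0.1250, 0.1250, 0.1250], E[r] = -0.6250, γ^t·E[r] = -0.625000, running G = -0.625000
t=1: π = [0.2031, 0.2031, 0.1563, 0.1563, 0.1406, 0.1406], E[r] = -0.5938, γ^t·E[r] = -0.475000, running G = -1.100000
t=2: π = [0.1875, 0.1875, 0.1699, 0.1621, 0.1426, 0.1504], E[r] = -0.6074, γ^t·E[r] = -0.388750, running G = -1.488750
t=3: π = [0.1875, 0.1885, 0.1687, 0.1641, 0.1428, 0.1484], E[r] = -0.6060, γ^t·E[r] = -0.310250, running G = -1.799000

G = -1.7990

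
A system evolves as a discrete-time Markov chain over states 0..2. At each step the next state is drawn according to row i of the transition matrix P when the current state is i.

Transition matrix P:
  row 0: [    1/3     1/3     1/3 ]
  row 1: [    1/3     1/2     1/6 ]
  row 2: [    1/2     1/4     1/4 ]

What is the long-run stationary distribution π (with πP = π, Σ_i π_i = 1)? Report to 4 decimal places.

π = [0.3750, 0.3750, 0.2500]

Balance equations π_j = Σ_i π_i·P[i][j]:
  π_0 = 1/3·π_0 + 1/3·π_1 + 1/2·π_2
  π_1 = 1/3·π_0 + 1/2·π_1 + 1/4·π_2
  normalize: π_0 + π_1 + π_2 = 1
Solving the linear system gives exactly π = [3/8, 3/8, 1/4].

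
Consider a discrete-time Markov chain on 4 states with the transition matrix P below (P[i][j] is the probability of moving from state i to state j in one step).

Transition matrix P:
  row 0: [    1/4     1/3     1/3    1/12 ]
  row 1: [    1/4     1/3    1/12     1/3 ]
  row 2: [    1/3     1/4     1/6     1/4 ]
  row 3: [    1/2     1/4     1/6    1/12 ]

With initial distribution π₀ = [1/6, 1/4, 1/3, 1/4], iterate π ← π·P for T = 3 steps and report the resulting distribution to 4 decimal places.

π = [0.3125, 0.3014, 0.1940, 0.1921]

t=0: π = [0.1667, 0.2500, 0.3333, 0.2500]
t=1: π = [0.3403, 0.2847, 0.1736, 0.2014]
t=2: π = [0.3148, 0.3021, 0.1997, 0.1834]
t=3: π = [0.3125, 0.3014, 0.1940, 0.1921]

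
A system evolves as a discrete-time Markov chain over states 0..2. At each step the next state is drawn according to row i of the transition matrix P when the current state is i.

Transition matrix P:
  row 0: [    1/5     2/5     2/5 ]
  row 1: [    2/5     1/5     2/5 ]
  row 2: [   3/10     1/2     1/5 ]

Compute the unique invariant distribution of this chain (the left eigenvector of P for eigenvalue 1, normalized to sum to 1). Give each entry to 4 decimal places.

Balance equations π_j = Σ_i π_i·P[i][j]:
  π_0 = 1/5·π_0 + 2/5·π_1 + 3/10·π_2
  π_1 = 2/5·π_0 + 1/5·π_1 + 1/2·π_2
  normalize: π_0 + π_1 + π_2 = 1
Solving the linear system gives exactly π = [11/36, 13/36, 1/3].

π = [0.3056, 0.3611, 0.3333]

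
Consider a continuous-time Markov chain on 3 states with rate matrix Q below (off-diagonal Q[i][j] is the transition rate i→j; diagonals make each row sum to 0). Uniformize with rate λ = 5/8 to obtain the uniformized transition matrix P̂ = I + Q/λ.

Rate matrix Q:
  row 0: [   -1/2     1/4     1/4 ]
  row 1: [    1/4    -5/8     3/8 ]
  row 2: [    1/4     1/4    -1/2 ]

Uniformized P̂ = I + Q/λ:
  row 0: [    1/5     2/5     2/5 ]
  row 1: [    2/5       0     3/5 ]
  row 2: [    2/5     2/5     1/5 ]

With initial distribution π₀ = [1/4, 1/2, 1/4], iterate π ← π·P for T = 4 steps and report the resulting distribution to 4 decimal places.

π = [0.3332, 0.2912, 0.3756]

t=0: π = [0.2500, 0.5000, 0.2500]
t=1: π = [0.3500, 0.2000, 0.4500]
t=2: π = [0.3300, 0.3200, 0.3500]
t=3: π = [0.3340, 0.2720, 0.3940]
t=4: π = [0.3332, 0.2912, 0.3756]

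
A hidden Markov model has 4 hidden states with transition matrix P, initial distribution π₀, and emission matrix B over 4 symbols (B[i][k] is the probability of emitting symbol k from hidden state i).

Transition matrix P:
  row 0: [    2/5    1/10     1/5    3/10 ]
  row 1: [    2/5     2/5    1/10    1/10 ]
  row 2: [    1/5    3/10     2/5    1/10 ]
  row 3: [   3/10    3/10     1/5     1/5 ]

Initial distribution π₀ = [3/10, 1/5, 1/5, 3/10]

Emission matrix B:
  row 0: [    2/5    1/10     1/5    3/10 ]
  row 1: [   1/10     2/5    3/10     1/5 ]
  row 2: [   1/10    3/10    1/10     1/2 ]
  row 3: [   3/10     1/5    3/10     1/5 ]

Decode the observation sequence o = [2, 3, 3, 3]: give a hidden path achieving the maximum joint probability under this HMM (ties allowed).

path = [3, 2, 2, 2]

t=0: δ = [6.000e-02, 6.000e-02, 2.000e-02, 9.000e-02]  (obs o_0=2)
t=1: δ = [8.100e-03, 5.400e-03, 9.000e-03, 3.600e-03]  ψ = [3, 3, 3, 0]  (obs o_1=3)
t=2: δ = [9.720e-04, 5.400e-04, 1.800e-03, 4.860e-04]  ψ = [0, 2, 2, 0]  (obs o_2=3)
t=3: δ = [1.166e-04, 1.080e-04, 3.600e-04, 5.832e-05]  ψ = [0, 2, 2, 0]  (obs o_3=3)
backtrack: best end state = 2; path = [3, 2, 2, 2]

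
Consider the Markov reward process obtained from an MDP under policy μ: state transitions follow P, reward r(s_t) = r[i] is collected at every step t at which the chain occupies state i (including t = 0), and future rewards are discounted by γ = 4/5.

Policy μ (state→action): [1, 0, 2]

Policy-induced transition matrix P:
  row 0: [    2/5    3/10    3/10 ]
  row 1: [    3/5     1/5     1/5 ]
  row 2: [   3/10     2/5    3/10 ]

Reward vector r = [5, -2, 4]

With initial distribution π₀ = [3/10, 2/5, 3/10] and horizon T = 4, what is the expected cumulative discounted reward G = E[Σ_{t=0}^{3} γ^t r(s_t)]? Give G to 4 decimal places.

G = 7.1197

t=0: π = [0.3000, 0.4000, 0.3000], E[r] = 1.9000, γ^t·E[r] = 1.900000, running G = 1.900000
t=1: π = [0.4500, 0.2900, 0.2600], E[r] = 2.7100, γ^t·E[r] = 2.168000, running G = 4.068000
t=2: π = [0.4320, 0.2970, 0.2710], E[r] = 2.6500, γ^t·E[r] = 1.696000, running G = 5.764000
t=3: π = [0.4323, 0.2974, 0.2703], E[r] = 2.6479, γ^t·E[r] = 1.355725, running G = 7.119725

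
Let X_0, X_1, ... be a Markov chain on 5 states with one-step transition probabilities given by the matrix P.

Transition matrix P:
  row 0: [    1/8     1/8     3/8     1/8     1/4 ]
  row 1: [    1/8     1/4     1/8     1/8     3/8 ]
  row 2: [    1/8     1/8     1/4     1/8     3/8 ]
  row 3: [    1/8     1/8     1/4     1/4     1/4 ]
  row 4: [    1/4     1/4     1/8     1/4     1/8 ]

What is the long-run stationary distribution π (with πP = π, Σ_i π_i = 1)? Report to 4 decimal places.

Balance equations π_j = Σ_i π_i·P[i][j]:
  π_0 = 1/8·π_0 + 1/8·π_1 + 1/8·π_2 + 1/8·π_3 + 1/4·π_4
  π_1 = 1/8·π_0 + 1/4·π_1 + 1/8·π_2 + 1/8·π_3 + 1/4·π_4
  π_2 = 3/8·π_0 + 1/8·π_1 + 1/4·π_2 + 1/4·π_3 + 1/8·π_4
  π_3 = 1/8·π_0 + 1/8·π_1 + 1/8·π_2 + 1/4·π_3 + 1/4·π_4
  normalize: π_0 + π_1 + π_2 + π_3 + π_4 = 1
Solving the linear system gives exactly π = [91/575, 104/575, 123/575, 104/575, 153/575].

π = [0.1583, 0.1809, 0.2139, 0.1809, 0.2661]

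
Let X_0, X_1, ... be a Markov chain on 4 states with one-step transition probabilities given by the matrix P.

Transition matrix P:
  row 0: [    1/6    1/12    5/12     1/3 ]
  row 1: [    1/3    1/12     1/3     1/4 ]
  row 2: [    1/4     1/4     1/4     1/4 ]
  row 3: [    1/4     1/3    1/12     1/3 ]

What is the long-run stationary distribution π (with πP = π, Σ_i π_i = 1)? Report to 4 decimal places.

π = [0.2462, 0.2002, 0.2585, 0.2951]

Balance equations π_j = Σ_i π_i·P[i][j]:
  π_0 = 1/6·π_0 + 1/3·π_1 + 1/4·π_2 + 1/4·π_3
  π_1 = 1/12·π_0 + 1/12·π_1 + 1/4·π_2 + 1/3·π_3
  π_2 = 5/12·π_0 + 1/3·π_1 + 1/4·π_2 + 1/12·π_3
  normalize: π_0 + π_1 + π_2 + π_3 = 1
Solving the linear system gives exactly π = [498/2023, 405/2023, 523/2023, 597/2023].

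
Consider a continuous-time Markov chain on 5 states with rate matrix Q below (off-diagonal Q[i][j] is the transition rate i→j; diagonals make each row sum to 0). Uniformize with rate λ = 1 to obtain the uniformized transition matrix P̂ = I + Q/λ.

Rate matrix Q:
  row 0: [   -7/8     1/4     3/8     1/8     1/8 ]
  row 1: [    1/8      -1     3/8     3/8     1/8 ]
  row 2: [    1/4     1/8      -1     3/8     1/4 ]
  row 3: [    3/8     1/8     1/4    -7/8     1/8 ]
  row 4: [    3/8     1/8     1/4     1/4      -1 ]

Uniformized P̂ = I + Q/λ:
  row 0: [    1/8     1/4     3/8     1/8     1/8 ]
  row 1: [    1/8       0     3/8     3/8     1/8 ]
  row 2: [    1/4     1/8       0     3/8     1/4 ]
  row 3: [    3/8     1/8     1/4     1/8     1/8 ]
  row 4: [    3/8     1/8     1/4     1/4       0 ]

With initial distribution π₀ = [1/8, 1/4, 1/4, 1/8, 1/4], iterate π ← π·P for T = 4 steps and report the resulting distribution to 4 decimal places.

t=0: π = [0.1250, 0.2500, 0.2500, 0.1250, 0.2500]
t=1: π = [0.2500, 0.1094, 0.2344, 0.2813, 0.1250]
t=2: π = [0.2559, 0.1426, 0.2363, 0.2266, 0.1387]
t=3: π = [0.2458, 0.1392, 0.2407, 0.2371, 0.1372]
t=4: π = [0.2487, 0.1383, 0.2379, 0.2371, 0.1379]

π = [0.2487, 0.1383, 0.2379, 0.2371, 0.1379]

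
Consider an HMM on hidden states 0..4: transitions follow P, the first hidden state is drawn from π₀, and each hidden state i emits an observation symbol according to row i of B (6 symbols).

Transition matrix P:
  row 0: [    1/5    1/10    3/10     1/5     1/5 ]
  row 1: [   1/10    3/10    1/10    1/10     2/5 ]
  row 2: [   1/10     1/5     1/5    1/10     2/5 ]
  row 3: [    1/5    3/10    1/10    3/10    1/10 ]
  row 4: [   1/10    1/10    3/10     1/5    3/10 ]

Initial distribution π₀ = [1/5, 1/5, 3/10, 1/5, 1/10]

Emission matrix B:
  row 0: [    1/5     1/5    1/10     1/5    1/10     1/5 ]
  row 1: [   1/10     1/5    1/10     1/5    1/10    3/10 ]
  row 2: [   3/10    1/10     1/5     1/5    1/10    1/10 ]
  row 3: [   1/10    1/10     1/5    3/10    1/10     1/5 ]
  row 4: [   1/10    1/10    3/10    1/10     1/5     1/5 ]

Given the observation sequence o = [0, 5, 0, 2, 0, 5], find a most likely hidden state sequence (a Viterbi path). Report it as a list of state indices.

t=0: δ = [4.000e-02, 2.000e-02, 9.000e-02, 2.000e-02, 1.000e-02]  (obs o_0=0)
t=1: δ = [1.800e-03, 5.400e-03, 1.800e-03, 1.800e-03, 7.200e-03]  ψ = [2, 2, 2, 2, 2]  (obs o_1=5)
t=2: δ = [1.440e-04, 1.620e-04, 6.480e-04, 1.440e-04, 2.160e-04]  ψ = [4, 1, 4, 4, 1]  (obs o_2=0)
t=3: δ = [6.480e-06, 1.296e-05, 2.592e-05, 1.296e-05, 7.776e-05]  ψ = [2, 2, 2, 2, 2]  (obs o_3=2)
t=4: δ = [1.555e-06, 7.776e-07, 6.998e-06, 1.555e-06, 2.333e-06]  ψ = [4, 4, 4, 4, 4]  (obs o_4=0)
t=5: δ = [1.400e-07, 4.199e-07, 1.400e-07, 1.400e-07, 5.599e-07]  ψ = [2, 2, 2, 2, 2]  (obs o_5=5)
backtrack: best end state = 4; path = [2, 4, 2, 4, 2, 4]

path = [2, 4, 2, 4, 2, 4]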